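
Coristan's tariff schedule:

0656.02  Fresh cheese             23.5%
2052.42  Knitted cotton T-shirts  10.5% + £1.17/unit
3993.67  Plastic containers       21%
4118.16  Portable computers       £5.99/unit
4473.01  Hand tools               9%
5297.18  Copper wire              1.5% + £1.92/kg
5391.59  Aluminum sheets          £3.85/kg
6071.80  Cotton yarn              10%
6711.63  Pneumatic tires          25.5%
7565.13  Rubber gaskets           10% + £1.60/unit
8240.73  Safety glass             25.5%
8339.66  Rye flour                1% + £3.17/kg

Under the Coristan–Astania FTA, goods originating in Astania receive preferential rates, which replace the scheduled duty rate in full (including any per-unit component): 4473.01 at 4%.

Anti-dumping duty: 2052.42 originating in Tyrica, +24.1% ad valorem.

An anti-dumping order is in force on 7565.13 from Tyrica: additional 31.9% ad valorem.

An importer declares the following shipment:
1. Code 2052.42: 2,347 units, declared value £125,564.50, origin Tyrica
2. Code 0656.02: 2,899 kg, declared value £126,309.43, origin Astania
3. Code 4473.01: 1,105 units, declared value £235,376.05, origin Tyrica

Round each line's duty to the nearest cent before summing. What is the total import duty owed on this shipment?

£97,057.87

Line 1 (2052.42, Tyrica, 2,347 units, £125,564.50):
Base rate for 2052.42 is 10.5% + £1.17/unit.
Additional duty on 2052.42 from Tyrica: +24.1%. Applied ad valorem rate: 10.5% + 24.1% = 34.6%.
Duty = £125,564.50 × 34.6% + 2,347 × £1.17 = £46,191.31.
Line 2 (0656.02, Astania, 2,899 kg, £126,309.43):
Base rate for 0656.02 is 23.5%.
Origin Astania is the FTA partner but 0656.02 is not on the preference list; base rate stands.
Duty = £126,309.43 × 23.5% = £29,682.72.
Line 3 (4473.01, Tyrica, 1,105 units, £235,376.05):
Base rate for 4473.01 is 9%.
4473.01 has an FTA preferential rate, but origin Tyrica is not Astania; base rate stands.
Duty = £235,376.05 × 9% = £21,183.84.
Total = £46,191.31 + £29,682.72 + £21,183.84 = £97,057.87.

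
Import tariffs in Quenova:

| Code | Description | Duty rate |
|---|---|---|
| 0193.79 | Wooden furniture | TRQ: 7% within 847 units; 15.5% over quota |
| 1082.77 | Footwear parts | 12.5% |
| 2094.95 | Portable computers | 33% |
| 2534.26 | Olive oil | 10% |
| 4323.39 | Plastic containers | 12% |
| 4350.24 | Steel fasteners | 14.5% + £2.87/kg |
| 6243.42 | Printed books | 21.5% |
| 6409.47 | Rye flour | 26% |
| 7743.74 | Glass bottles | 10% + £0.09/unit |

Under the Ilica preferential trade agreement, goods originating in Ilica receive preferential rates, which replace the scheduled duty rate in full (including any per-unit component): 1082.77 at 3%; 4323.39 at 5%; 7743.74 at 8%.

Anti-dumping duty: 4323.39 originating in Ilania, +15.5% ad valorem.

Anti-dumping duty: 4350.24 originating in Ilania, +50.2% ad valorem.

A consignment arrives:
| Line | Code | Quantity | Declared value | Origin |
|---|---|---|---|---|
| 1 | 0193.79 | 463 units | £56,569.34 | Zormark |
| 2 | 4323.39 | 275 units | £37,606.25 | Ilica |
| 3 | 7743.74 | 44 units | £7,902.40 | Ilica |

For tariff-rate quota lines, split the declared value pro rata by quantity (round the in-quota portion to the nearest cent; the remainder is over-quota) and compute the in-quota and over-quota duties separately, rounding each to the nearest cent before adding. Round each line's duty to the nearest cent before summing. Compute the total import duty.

Line 1 (0193.79, Zormark, 463 units, £56,569.34):
Code 0193.79 is under a tariff-rate quota (threshold 847 units). Quantity 463 units is within the quota, so the in-quota rate 7% applies to the full value.
Duty = £56,569.34 × 7% = £3,959.85.
Line 2 (4323.39, Ilica, 275 units, £37,606.25):
Base rate for 4323.39 is 12%.
Origin Ilica qualifies under the Quenova–Ilica agreement and 4323.39 is covered: preferential rate 5% applies instead.
The additional-duty order on 4323.39 targets Ilania, not Ilica; it does not apply.
Duty = £37,606.25 × 5% = £1,880.31.
Line 3 (7743.74, Ilica, 44 units, £7,902.40):
Base rate for 7743.74 is 10% + £0.09/unit.
Origin Ilica qualifies under the Quenova–Ilica agreement and 7743.74 is covered: preferential rate 8% applies instead.
Duty = £7,902.40 × 8% = £632.19.
Total = £3,959.85 + £1,880.31 + £632.19 = £6,472.35.

£6,472.35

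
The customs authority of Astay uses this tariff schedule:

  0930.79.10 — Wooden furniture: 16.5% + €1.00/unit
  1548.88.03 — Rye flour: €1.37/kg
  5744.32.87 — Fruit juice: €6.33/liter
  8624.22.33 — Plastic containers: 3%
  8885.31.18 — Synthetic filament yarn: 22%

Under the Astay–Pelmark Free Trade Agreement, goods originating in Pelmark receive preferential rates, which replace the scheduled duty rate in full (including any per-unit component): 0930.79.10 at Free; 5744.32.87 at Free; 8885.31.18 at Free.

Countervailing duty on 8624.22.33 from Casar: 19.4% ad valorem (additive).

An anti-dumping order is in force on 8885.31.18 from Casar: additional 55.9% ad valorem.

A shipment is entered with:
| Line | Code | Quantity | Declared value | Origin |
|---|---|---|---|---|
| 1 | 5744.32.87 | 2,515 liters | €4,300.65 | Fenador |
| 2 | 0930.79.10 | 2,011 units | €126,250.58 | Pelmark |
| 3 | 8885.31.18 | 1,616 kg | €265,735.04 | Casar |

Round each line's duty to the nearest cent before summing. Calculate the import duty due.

Line 1 (5744.32.87, Fenador, 2,515 liters, €4,300.65):
Base rate for 5744.32.87 is €6.33/liter.
5744.32.87 has an FTA preferential rate, but origin Fenador is not Pelmark; base rate stands.
Duty = 2,515 × €6.33 = €15,919.95.
Line 2 (0930.79.10, Pelmark, 2,011 units, €126,250.58):
Base rate for 0930.79.10 is 16.5% + €1.00/unit.
Origin Pelmark qualifies under the Astay–Pelmark agreement and 0930.79.10 is covered: preferential rate Free applies instead.
Duty = €126,250.58 × 0% = €0.00.
Line 3 (8885.31.18, Casar, 1,616 kg, €265,735.04):
Base rate for 8885.31.18 is 22%.
8885.31.18 has an FTA preferential rate, but origin Casar is not Pelmark; base rate stands.
Additional duty on 8885.31.18 from Casar: +55.9%. Applied ad valorem rate: 22% + 55.9% = 77.9%.
Duty = €265,735.04 × 77.9% = €207,007.60.
Total = €15,919.95 + €0.00 + €207,007.60 = €222,927.55.

€222,927.55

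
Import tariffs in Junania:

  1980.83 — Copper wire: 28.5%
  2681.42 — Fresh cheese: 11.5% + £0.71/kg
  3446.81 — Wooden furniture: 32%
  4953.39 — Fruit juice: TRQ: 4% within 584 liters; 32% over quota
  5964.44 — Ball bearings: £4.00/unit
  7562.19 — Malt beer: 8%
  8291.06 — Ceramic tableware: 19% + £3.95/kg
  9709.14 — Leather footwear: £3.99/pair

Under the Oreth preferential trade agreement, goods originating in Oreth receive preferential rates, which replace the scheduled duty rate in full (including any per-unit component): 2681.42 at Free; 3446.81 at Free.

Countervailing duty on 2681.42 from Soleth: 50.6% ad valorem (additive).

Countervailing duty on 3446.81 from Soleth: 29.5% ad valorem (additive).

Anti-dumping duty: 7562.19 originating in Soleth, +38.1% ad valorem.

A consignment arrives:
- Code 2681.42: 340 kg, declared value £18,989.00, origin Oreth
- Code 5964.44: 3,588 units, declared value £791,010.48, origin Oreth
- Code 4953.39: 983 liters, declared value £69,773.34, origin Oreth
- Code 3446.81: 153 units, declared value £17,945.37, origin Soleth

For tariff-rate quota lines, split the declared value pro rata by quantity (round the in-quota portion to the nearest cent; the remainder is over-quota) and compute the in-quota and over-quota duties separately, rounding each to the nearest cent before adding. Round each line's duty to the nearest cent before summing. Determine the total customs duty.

Line 1 (2681.42, Oreth, 340 kg, £18,989.00):
Base rate for 2681.42 is 11.5% + £0.71/kg.
Origin Oreth qualifies under the Junania–Oreth agreement and 2681.42 is covered: preferential rate Free applies instead.
The additional-duty order on 2681.42 targets Soleth, not Oreth; it does not apply.
Duty = £18,989.00 × 0% = £0.00.
Line 2 (5964.44, Oreth, 3,588 units, £791,010.48):
Base rate for 5964.44 is £4.00/unit.
Origin Oreth is the FTA partner but 5964.44 is not on the preference list; base rate stands.
Duty = 3,588 × £4.00 = £14,352.00.
Line 3 (4953.39, Oreth, 983 liters, £69,773.34):
Code 4953.39 is under a tariff-rate quota (threshold 584 liters). In-quota: 584 liters at 4%; over-quota: 399 liters at 32%.
Pro-rata value split: in-quota = £69,773.34 × 584/983 = £41,452.32; over-quota = £69,773.34 − £41,452.32 = £28,321.02.
In-quota duty = £41,452.32 × 4% = £1,658.09. Over-quota duty = £28,321.02 × 32% = £9,062.73.
Line duty = £1,658.09 + £9,062.73 = £10,720.82.
Line 4 (3446.81, Soleth, 153 units, £17,945.37):
Base rate for 3446.81 is 32%.
3446.81 has an FTA preferential rate, but origin Soleth is not Oreth; base rate stands.
Additional duty on 3446.81 from Soleth: +29.5%. Applied ad valorem rate: 32% + 29.5% = 61.5%.
Duty = £17,945.37 × 61.5% = £11,036.40.
Total = £0.00 + £14,352.00 + £10,720.82 + £11,036.40 = £36,109.22.

£36,109.22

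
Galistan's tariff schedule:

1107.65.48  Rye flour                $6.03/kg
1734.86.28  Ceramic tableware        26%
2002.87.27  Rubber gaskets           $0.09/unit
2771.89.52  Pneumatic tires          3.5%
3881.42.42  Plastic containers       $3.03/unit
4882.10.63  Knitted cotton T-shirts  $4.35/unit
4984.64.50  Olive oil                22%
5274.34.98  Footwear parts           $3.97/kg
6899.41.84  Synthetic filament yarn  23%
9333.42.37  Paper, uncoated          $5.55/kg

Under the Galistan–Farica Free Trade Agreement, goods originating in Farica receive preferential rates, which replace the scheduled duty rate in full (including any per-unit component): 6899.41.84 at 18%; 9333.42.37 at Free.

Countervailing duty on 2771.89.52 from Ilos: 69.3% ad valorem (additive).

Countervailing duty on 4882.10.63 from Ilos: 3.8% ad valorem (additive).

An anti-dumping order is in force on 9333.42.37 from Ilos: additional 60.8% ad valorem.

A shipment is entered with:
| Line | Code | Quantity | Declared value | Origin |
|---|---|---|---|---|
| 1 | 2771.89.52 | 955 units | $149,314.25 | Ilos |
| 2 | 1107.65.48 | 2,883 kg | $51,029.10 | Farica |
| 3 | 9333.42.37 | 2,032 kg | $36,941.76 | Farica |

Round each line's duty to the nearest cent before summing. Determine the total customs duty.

$126,085.26

Line 1 (2771.89.52, Ilos, 955 units, $149,314.25):
Base rate for 2771.89.52 is 3.5%.
Additional duty on 2771.89.52 from Ilos: +69.3%. Applied ad valorem rate: 3.5% + 69.3% = 72.8%.
Duty = $149,314.25 × 72.8% = $108,700.77.
Line 2 (1107.65.48, Farica, 2,883 kg, $51,029.10):
Base rate for 1107.65.48 is $6.03/kg.
Origin Farica is the FTA partner but 1107.65.48 is not on the preference list; base rate stands.
Duty = 2,883 × $6.03 = $17,384.49.
Line 3 (9333.42.37, Farica, 2,032 kg, $36,941.76):
Base rate for 9333.42.37 is $5.55/kg.
Origin Farica qualifies under the Galistan–Farica agreement and 9333.42.37 is covered: preferential rate Free applies instead.
The additional-duty order on 9333.42.37 targets Ilos, not Farica; it does not apply.
Duty = $36,941.76 × 0% = $0.00.
Total = $108,700.77 + $17,384.49 + $0.00 = $126,085.26.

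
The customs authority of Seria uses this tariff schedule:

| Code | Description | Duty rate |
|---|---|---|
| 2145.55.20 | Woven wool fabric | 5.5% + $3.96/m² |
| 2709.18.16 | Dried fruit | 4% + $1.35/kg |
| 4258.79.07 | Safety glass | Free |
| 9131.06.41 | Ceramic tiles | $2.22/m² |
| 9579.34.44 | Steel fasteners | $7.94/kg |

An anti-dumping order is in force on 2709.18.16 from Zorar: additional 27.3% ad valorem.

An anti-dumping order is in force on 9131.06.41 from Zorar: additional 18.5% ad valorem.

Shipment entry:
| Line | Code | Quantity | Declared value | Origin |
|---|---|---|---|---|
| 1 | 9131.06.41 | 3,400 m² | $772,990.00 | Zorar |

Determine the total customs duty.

$150,551.15

Line 1 (9131.06.41, Zorar, 3,400 m², $772,990.00):
Base rate for 9131.06.41 is $2.22/m².
Additional duty on 9131.06.41 from Zorar: +18.5% ad valorem. Applied ad valorem rate = 18.5%.
Duty = $772,990.00 × 18.5% + 3,400 × $2.22 = $150,551.15.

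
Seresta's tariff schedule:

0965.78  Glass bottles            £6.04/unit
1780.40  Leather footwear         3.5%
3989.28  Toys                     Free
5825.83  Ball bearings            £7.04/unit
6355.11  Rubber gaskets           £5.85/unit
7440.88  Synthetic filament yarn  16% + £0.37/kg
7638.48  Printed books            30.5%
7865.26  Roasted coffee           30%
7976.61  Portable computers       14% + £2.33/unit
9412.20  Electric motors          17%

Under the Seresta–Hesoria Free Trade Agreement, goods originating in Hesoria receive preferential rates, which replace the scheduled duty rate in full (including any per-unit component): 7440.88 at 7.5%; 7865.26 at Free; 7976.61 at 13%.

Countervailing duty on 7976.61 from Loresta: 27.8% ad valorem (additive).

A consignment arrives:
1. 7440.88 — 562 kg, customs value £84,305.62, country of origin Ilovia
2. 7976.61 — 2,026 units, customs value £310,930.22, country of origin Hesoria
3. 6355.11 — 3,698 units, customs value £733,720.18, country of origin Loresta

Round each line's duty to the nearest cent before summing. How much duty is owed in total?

£75,751.07

Line 1 (7440.88, Ilovia, 562 kg, £84,305.62):
Base rate for 7440.88 is 16% + £0.37/kg.
7440.88 has an FTA preferential rate, but origin Ilovia is not Hesoria; base rate stands.
Duty = £84,305.62 × 16% + 562 × £0.37 = £13,696.84.
Line 2 (7976.61, Hesoria, 2,026 units, £310,930.22):
Base rate for 7976.61 is 14% + £2.33/unit.
Origin Hesoria qualifies under the Seresta–Hesoria agreement and 7976.61 is covered: preferential rate 13% applies instead.
The additional-duty order on 7976.61 targets Loresta, not Hesoria; it does not apply.
Duty = £310,930.22 × 13% = £40,420.93.
Line 3 (6355.11, Loresta, 3,698 units, £733,720.18):
Base rate for 6355.11 is £5.85/unit.
Duty = 3,698 × £5.85 = £21,633.30.
Total = £13,696.84 + £40,420.93 + £21,633.30 = £75,751.07.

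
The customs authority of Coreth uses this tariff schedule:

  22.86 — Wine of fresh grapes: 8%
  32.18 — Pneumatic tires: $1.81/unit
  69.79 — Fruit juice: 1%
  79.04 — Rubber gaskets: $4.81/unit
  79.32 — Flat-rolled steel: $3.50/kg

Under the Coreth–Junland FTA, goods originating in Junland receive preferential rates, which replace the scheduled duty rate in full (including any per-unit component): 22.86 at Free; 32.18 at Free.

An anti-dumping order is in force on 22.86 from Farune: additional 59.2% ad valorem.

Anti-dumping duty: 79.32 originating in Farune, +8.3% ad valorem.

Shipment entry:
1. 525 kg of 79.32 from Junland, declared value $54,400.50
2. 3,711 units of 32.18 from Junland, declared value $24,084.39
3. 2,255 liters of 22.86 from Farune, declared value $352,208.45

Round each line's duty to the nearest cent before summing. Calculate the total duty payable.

Line 1 (79.32, Junland, 525 kg, $54,400.50):
Base rate for 79.32 is $3.50/kg.
Origin Junland is the FTA partner but 79.32 is not on the preference list; base rate stands.
The additional-duty order on 79.32 targets Farune, not Junland; it does not apply.
Duty = 525 × $3.50 = $1,837.50.
Line 2 (32.18, Junland, 3,711 units, $24,084.39):
Base rate for 32.18 is $1.81/unit.
Origin Junland qualifies under the Coreth–Junland agreement and 32.18 is covered: preferential rate Free applies instead.
Duty = $24,084.39 × 0% = $0.00.
Line 3 (22.86, Farune, 2,255 liters, $352,208.45):
Base rate for 22.86 is 8%.
22.86 has an FTA preferential rate, but origin Farune is not Junland; base rate stands.
Additional duty on 22.86 from Farune: +59.2%. Applied ad valorem rate: 8% + 59.2% = 67.2%.
Duty = $352,208.45 × 67.2% = $236,684.08.
Total = $1,837.50 + $0.00 + $236,684.08 = $238,521.58.

$238,521.58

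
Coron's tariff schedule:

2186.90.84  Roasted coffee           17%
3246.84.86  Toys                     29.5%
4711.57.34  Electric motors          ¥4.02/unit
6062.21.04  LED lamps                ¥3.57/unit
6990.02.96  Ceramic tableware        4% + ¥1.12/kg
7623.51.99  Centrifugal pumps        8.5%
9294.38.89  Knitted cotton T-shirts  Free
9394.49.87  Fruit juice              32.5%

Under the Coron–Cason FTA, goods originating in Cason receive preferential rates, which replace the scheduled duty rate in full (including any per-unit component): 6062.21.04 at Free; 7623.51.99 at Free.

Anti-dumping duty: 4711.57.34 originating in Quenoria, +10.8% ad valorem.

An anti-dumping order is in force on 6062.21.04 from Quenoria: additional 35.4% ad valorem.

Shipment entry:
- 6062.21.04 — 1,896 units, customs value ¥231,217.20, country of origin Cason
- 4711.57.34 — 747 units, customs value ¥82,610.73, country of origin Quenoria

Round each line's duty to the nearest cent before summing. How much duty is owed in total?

¥11,924.90

Line 1 (6062.21.04, Cason, 1,896 units, ¥231,217.20):
Base rate for 6062.21.04 is ¥3.57/unit.
Origin Cason qualifies under the Coron–Cason agreement and 6062.21.04 is covered: preferential rate Free applies instead.
The additional-duty order on 6062.21.04 targets Quenoria, not Cason; it does not apply.
Duty = ¥231,217.20 × 0% = ¥0.00.
Line 2 (4711.57.34, Quenoria, 747 units, ¥82,610.73):
Base rate for 4711.57.34 is ¥4.02/unit.
Additional duty on 4711.57.34 from Quenoria: +10.8% ad valorem. Applied ad valorem rate = 10.8%.
Duty = ¥82,610.73 × 10.8% + 747 × ¥4.02 = ¥11,924.90.
Total = ¥0.00 + ¥11,924.90 = ¥11,924.90.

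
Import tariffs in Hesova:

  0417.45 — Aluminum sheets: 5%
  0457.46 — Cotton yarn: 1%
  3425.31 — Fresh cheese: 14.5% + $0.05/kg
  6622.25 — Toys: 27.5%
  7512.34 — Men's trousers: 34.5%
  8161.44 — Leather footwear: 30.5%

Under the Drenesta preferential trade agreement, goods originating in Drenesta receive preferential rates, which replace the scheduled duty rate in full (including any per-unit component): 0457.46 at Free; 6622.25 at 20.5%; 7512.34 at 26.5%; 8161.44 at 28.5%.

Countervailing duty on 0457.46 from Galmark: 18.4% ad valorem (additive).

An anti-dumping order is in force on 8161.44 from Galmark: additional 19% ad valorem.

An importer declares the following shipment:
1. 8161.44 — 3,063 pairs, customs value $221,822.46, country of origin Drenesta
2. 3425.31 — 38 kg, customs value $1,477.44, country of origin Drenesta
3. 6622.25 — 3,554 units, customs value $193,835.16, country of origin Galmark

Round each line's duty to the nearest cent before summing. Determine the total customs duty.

$116,740.20

Line 1 (8161.44, Drenesta, 3,063 pairs, $221,822.46):
Base rate for 8161.44 is 30.5%.
Origin Drenesta qualifies under the Hesova–Drenesta agreement and 8161.44 is covered: preferential rate 28.5% applies instead.
The additional-duty order on 8161.44 targets Galmark, not Drenesta; it does not apply.
Duty = $221,822.46 × 28.5% = $63,219.40.
Line 2 (3425.31, Drenesta, 38 kg, $1,477.44):
Base rate for 3425.31 is 14.5% + $0.05/kg.
Origin Drenesta is the FTA partner but 3425.31 is not on the preference list; base rate stands.
Duty = $1,477.44 × 14.5% + 38 × $0.05 = $216.13.
Line 3 (6622.25, Galmark, 3,554 units, $193,835.16):
Base rate for 6622.25 is 27.5%.
6622.25 has an FTA preferential rate, but origin Galmark is not Drenesta; base rate stands.
Duty = $193,835.16 × 27.5% = $53,304.67.
Total = $63,219.40 + $216.13 + $53,304.67 = $116,740.20.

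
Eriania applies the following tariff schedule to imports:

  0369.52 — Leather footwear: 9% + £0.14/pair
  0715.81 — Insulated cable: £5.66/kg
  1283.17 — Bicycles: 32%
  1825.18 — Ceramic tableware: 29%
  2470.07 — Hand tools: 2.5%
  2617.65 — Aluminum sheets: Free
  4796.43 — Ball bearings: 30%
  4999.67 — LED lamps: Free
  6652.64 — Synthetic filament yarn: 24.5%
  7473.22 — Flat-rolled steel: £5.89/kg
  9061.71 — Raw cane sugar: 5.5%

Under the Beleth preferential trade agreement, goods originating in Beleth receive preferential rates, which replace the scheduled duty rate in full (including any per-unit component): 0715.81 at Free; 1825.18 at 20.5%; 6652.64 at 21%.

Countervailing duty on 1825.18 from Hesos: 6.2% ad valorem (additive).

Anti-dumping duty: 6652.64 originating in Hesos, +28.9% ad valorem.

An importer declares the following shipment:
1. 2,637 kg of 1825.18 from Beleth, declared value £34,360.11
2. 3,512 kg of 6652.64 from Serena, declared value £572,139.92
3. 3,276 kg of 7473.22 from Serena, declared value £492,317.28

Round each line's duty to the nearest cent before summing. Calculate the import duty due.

Line 1 (1825.18, Beleth, 2,637 kg, £34,360.11):
Base rate for 1825.18 is 29%.
Origin Beleth qualifies under the Eriania–Beleth agreement and 1825.18 is covered: preferential rate 20.5% applies instead.
The additional-duty order on 1825.18 targets Hesos, not Beleth; it does not apply.
Duty = £34,360.11 × 20.5% = £7,043.82.
Line 2 (6652.64, Serena, 3,512 kg, £572,139.92):
Base rate for 6652.64 is 24.5%.
6652.64 has an FTA preferential rate, but origin Serena is not Beleth; base rate stands.
The additional-duty order on 6652.64 targets Hesos, not Serena; it does not apply.
Duty = £572,139.92 × 24.5% = £140,174.28.
Line 3 (7473.22, Serena, 3,276 kg, £492,317.28):
Base rate for 7473.22 is £5.89/kg.
Duty = 3,276 × £5.89 = £19,295.64.
Total = £7,043.82 + £140,174.28 + £19,295.64 = £166,513.74.

£166,513.74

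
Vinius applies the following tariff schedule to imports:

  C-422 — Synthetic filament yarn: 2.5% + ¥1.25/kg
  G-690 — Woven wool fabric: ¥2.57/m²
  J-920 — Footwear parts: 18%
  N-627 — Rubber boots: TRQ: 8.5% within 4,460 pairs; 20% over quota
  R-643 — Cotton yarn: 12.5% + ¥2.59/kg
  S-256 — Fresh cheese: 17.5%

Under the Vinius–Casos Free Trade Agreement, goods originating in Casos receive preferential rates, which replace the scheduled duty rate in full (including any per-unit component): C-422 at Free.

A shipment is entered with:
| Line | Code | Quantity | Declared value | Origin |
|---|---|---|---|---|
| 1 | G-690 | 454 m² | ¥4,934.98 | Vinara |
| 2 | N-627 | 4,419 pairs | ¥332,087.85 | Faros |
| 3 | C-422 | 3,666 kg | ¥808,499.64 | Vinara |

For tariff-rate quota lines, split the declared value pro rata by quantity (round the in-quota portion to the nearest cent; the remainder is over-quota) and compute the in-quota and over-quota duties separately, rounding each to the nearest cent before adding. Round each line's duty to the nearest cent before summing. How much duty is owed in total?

¥54,189.24

Line 1 (G-690, Vinara, 454 m², ¥4,934.98):
Base rate for G-690 is ¥2.57/m².
Duty = 454 × ¥2.57 = ¥1,166.78.
Line 2 (N-627, Faros, 4,419 pairs, ¥332,087.85):
Code N-627 is under a tariff-rate quota (threshold 4,460 pairs). Quantity 4,419 pairs is within the quota, so the in-quota rate 8.5% applies to the full value.
Duty = ¥332,087.85 × 8.5% = ¥28,227.47.
Line 3 (C-422, Vinara, 3,666 kg, ¥808,499.64):
Base rate for C-422 is 2.5% + ¥1.25/kg.
C-422 has an FTA preferential rate, but origin Vinara is not Casos; base rate stands.
Duty = ¥808,499.64 × 2.5% + 3,666 × ¥1.25 = ¥24,794.99.
Total = ¥1,166.78 + ¥28,227.47 + ¥24,794.99 = ¥54,189.24.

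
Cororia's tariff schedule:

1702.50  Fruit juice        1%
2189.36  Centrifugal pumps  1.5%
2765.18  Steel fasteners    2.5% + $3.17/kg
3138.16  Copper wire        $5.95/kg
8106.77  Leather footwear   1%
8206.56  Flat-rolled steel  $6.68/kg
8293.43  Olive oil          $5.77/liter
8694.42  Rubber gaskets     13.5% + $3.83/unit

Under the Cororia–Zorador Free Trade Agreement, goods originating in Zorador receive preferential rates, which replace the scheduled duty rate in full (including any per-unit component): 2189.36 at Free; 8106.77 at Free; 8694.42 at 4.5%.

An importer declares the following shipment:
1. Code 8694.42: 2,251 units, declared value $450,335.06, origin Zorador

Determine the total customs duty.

$20,265.08

Line 1 (8694.42, Zorador, 2,251 units, $450,335.06):
Base rate for 8694.42 is 13.5% + $3.83/unit.
Origin Zorador qualifies under the Cororia–Zorador agreement and 8694.42 is covered: preferential rate 4.5% applies instead.
Duty = $450,335.06 × 4.5% = $20,265.08.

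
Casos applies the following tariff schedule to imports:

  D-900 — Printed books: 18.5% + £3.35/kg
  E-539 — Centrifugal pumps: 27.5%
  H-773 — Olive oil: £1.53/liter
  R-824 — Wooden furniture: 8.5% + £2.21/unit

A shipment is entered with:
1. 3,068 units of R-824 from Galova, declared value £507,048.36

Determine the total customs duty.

£49,879.39

Line 1 (R-824, Galova, 3,068 units, £507,048.36):
Base rate for R-824 is 8.5% + £2.21/unit.
Duty = £507,048.36 × 8.5% + 3,068 × £2.21 = £49,879.39.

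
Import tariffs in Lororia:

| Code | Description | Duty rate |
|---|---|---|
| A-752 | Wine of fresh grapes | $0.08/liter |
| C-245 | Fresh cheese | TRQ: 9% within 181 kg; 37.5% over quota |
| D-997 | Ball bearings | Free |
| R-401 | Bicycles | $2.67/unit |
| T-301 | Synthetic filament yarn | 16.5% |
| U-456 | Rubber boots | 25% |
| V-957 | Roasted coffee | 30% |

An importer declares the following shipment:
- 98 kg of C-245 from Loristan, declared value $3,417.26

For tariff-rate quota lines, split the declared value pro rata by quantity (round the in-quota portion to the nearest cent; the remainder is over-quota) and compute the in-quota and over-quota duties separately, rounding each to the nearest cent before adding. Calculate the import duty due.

$307.55

Line 1 (C-245, Loristan, 98 kg, $3,417.26):
Code C-245 is under a tariff-rate quota (threshold 181 kg). Quantity 98 kg is within the quota, so the in-quota rate 9% applies to the full value.
Duty = $3,417.26 × 9% = $307.55.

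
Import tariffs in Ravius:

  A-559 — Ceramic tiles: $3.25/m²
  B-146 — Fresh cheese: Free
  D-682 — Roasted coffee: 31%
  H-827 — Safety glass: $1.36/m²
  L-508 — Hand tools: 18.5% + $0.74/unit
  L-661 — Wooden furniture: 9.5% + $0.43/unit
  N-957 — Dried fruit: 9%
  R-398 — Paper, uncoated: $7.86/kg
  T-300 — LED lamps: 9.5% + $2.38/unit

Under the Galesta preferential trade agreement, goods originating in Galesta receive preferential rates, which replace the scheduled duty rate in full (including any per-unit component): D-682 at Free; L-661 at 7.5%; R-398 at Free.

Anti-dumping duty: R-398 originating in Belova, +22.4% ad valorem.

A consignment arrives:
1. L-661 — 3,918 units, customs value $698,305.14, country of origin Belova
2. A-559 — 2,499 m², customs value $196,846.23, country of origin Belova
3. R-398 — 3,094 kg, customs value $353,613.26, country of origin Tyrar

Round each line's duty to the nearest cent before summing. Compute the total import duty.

$100,464.32

Line 1 (L-661, Belova, 3,918 units, $698,305.14):
Base rate for L-661 is 9.5% + $0.43/unit.
L-661 has an FTA preferential rate, but origin Belova is not Galesta; base rate stands.
Duty = $698,305.14 × 9.5% + 3,918 × $0.43 = $68,023.73.
Line 2 (A-559, Belova, 2,499 m², $196,846.23):
Base rate for A-559 is $3.25/m².
Duty = 2,499 × $3.25 = $8,121.75.
Line 3 (R-398, Tyrar, 3,094 kg, $353,613.26):
Base rate for R-398 is $7.86/kg.
R-398 has an FTA preferential rate, but origin Tyrar is not Galesta; base rate stands.
The additional-duty order on R-398 targets Belova, not Tyrar; it does not apply.
Duty = 3,094 × $7.86 = $24,318.84.
Total = $68,023.73 + $8,121.75 + $24,318.84 = $100,464.32.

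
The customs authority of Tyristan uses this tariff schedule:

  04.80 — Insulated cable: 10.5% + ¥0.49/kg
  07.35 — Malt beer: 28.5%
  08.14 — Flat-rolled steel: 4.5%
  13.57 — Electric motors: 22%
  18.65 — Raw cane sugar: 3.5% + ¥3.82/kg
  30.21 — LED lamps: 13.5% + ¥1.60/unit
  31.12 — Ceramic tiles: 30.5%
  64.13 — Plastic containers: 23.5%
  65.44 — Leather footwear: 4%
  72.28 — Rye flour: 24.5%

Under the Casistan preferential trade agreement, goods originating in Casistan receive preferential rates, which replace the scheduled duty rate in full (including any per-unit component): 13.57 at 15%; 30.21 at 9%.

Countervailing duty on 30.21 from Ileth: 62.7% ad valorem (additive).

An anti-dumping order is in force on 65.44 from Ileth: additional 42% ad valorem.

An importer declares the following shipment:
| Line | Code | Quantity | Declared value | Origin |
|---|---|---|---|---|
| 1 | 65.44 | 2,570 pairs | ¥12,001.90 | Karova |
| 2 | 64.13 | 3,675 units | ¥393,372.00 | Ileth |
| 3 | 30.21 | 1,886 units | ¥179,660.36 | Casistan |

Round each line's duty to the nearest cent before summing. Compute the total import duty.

¥109,091.93

Line 1 (65.44, Karova, 2,570 pairs, ¥12,001.90):
Base rate for 65.44 is 4%.
The additional-duty order on 65.44 targets Ileth, not Karova; it does not apply.
Duty = ¥12,001.90 × 4% = ¥480.08.
Line 2 (64.13, Ileth, 3,675 units, ¥393,372.00):
Base rate for 64.13 is 23.5%.
Duty = ¥393,372.00 × 23.5% = ¥92,442.42.
Line 3 (30.21, Casistan, 1,886 units, ¥179,660.36):
Base rate for 30.21 is 13.5% + ¥1.60/unit.
Origin Casistan qualifies under the Tyristan–Casistan agreement and 30.21 is covered: preferential rate 9% applies instead.
The additional-duty order on 30.21 targets Ileth, not Casistan; it does not apply.
Duty = ¥179,660.36 × 9% = ¥16,169.43.
Total = ¥480.08 + ¥92,442.42 + ¥16,169.43 = ¥109,091.93.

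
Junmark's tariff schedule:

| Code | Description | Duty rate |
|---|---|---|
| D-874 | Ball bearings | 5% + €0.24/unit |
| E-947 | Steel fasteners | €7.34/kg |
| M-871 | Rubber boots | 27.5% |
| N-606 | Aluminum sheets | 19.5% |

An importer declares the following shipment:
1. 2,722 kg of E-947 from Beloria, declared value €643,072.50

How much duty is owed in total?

€19,979.48

Line 1 (E-947, Beloria, 2,722 kg, €643,072.50):
Base rate for E-947 is €7.34/kg.
Duty = 2,722 × €7.34 = €19,979.48.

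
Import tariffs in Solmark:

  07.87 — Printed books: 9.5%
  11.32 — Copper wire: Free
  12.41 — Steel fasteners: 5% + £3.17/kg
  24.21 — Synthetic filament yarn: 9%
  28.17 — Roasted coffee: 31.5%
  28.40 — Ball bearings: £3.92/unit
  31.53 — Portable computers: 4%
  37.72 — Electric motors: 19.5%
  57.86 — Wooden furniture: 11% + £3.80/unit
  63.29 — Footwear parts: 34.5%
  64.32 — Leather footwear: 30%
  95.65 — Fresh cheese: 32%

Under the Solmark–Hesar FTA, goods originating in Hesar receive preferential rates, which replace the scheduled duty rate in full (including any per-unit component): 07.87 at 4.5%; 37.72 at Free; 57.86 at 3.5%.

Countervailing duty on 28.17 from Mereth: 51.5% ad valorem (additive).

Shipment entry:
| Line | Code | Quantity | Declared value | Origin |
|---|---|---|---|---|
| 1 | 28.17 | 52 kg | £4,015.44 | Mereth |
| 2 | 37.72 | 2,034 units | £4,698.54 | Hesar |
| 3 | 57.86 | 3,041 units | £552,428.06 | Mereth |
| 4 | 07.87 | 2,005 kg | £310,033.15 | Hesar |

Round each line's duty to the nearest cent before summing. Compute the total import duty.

Line 1 (28.17, Mereth, 52 kg, £4,015.44):
Base rate for 28.17 is 31.5%.
Additional duty on 28.17 from Mereth: +51.5%. Applied ad valorem rate: 31.5% + 51.5% = 83%.
Duty = £4,015.44 × 83% = £3,332.82.
Line 2 (37.72, Hesar, 2,034 units, £4,698.54):
Base rate for 37.72 is 19.5%.
Origin Hesar qualifies under the Solmark–Hesar agreement and 37.72 is covered: preferential rate Free applies instead.
Duty = £4,698.54 × 0% = £0.00.
Line 3 (57.86, Mereth, 3,041 units, £552,428.06):
Base rate for 57.86 is 11% + £3.80/unit.
57.86 has an FTA preferential rate, but origin Mereth is not Hesar; base rate stands.
Duty = £552,428.06 × 11% + 3,041 × £3.80 = £72,322.89.
Line 4 (07.87, Hesar, 2,005 kg, £310,033.15):
Base rate for 07.87 is 9.5%.
Origin Hesar qualifies under the Solmark–Hesar agreement and 07.87 is covered: preferential rate 4.5% applies instead.
Duty = £310,033.15 × 4.5% = £13,951.49.
Total = £3,332.82 + £0.00 + £72,322.89 + £13,951.49 = £89,607.20.

£89,607.20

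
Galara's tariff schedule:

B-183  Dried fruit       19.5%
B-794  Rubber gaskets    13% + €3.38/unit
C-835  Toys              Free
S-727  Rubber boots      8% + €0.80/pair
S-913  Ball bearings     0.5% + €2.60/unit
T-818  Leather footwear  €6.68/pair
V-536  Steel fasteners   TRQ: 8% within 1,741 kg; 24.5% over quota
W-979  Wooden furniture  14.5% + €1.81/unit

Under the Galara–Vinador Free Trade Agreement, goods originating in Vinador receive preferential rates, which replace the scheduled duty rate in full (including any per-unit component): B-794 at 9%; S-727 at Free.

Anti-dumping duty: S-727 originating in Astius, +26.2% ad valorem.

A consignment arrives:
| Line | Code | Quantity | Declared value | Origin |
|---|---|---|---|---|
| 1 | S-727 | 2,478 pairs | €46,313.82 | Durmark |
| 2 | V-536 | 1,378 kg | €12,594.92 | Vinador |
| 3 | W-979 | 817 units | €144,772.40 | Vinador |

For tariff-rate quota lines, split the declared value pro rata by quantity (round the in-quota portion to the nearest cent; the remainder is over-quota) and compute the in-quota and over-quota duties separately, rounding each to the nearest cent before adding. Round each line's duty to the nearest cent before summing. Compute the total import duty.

€29,165.87

Line 1 (S-727, Durmark, 2,478 pairs, €46,313.82):
Base rate for S-727 is 8% + €0.80/pair.
S-727 has an FTA preferential rate, but origin Durmark is not Vinador; base rate stands.
The additional-duty order on S-727 targets Astius, not Durmark; it does not apply.
Duty = €46,313.82 × 8% + 2,478 × €0.80 = €5,687.51.
Line 2 (V-536, Vinador, 1,378 kg, €12,594.92):
Code V-536 is under a tariff-rate quota (threshold 1,741 kg). Quantity 1,378 kg is within the quota, so the in-quota rate 8% applies to the full value.
Duty = €12,594.92 × 8% = €1,007.59.
Line 3 (W-979, Vinador, 817 units, €144,772.40):
Base rate for W-979 is 14.5% + €1.81/unit.
Origin Vinador is the FTA partner but W-979 is not on the preference list; base rate stands.
Duty = €144,772.40 × 14.5% + 817 × €1.81 = €22,470.77.
Total = €5,687.51 + €1,007.59 + €22,470.77 = €29,165.87.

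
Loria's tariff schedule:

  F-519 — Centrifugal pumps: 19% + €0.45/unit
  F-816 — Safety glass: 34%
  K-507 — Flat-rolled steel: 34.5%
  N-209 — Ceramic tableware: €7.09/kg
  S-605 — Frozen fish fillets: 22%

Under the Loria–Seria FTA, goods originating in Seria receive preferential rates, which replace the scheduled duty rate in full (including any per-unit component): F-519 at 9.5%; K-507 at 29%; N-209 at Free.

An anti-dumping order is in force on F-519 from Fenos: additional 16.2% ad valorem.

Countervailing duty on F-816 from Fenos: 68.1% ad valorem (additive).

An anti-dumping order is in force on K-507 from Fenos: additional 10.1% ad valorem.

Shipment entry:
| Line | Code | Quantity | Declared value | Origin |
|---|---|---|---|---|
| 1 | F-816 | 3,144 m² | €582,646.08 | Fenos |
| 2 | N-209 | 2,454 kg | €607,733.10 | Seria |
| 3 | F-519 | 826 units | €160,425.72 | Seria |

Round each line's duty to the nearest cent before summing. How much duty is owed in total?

€610,122.09

Line 1 (F-816, Fenos, 3,144 m², €582,646.08):
Base rate for F-816 is 34%.
Additional duty on F-816 from Fenos: +68.1%. Applied ad valorem rate: 34% + 68.1% = 102.1%.
Duty = €582,646.08 × 102.1% = €594,881.65.
Line 2 (N-209, Seria, 2,454 kg, €607,733.10):
Base rate for N-209 is €7.09/kg.
Origin Seria qualifies under the Loria–Seria agreement and N-209 is covered: preferential rate Free applies instead.
Duty = €607,733.10 × 0% = €0.00.
Line 3 (F-519, Seria, 826 units, €160,425.72):
Base rate for F-519 is 19% + €0.45/unit.
Origin Seria qualifies under the Loria–Seria agreement and F-519 is covered: preferential rate 9.5% applies instead.
The additional-duty order on F-519 targets Fenos, not Seria; it does not apply.
Duty = €160,425.72 × 9.5% = €15,240.44.
Total = €594,881.65 + €0.00 + €15,240.44 = €610,122.09.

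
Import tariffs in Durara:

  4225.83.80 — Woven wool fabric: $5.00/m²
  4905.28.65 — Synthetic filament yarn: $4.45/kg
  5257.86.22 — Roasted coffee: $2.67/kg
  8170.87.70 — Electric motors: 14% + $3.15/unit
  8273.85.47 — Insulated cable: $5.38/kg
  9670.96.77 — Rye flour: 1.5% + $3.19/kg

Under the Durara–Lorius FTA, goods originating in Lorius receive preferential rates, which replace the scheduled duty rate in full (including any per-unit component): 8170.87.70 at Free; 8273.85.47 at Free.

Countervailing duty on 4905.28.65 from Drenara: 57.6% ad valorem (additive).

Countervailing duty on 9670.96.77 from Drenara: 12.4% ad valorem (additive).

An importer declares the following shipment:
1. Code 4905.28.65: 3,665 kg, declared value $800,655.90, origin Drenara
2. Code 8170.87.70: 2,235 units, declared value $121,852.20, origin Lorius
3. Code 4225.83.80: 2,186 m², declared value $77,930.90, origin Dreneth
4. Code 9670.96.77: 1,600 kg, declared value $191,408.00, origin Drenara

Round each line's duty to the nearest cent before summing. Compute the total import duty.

$520,126.76

Line 1 (4905.28.65, Drenara, 3,665 kg, $800,655.90):
Base rate for 4905.28.65 is $4.45/kg.
Additional duty on 4905.28.65 from Drenara: +57.6% ad valorem. Applied ad valorem rate = 57.6%.
Duty = $800,655.90 × 57.6% + 3,665 × $4.45 = $477,487.05.
Line 2 (8170.87.70, Lorius, 2,235 units, $121,852.20):
Base rate for 8170.87.70 is 14% + $3.15/unit.
Origin Lorius qualifies under the Durara–Lorius agreement and 8170.87.70 is covered: preferential rate Free applies instead.
Duty = $121,852.20 × 0% = $0.00.
Line 3 (4225.83.80, Dreneth, 2,186 m², $77,930.90):
Base rate for 4225.83.80 is $5.00/m².
Duty = 2,186 × $5.00 = $10,930.00.
Line 4 (9670.96.77, Drenara, 1,600 kg, $191,408.00):
Base rate for 9670.96.77 is 1.5% + $3.19/kg.
Additional duty on 9670.96.77 from Drenara: +12.4%. Applied ad valorem rate: 1.5% + 12.4% = 13.9%.
Duty = $191,408.00 × 13.9% + 1,600 × $3.19 = $31,709.71.
Total = $477,487.05 + $0.00 + $10,930.00 + $31,709.71 = $520,126.76.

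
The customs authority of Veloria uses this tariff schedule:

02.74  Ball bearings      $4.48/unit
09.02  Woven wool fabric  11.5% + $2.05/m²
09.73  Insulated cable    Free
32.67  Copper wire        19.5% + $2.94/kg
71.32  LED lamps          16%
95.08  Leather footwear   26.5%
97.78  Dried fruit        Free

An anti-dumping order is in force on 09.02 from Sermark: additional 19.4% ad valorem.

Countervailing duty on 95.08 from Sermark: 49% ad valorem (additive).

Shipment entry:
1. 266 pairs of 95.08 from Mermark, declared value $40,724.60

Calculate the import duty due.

$10,792.02

Line 1 (95.08, Mermark, 266 pairs, $40,724.60):
Base rate for 95.08 is 26.5%.
The additional-duty order on 95.08 targets Sermark, not Mermark; it does not apply.
Duty = $40,724.60 × 26.5% = $10,792.02.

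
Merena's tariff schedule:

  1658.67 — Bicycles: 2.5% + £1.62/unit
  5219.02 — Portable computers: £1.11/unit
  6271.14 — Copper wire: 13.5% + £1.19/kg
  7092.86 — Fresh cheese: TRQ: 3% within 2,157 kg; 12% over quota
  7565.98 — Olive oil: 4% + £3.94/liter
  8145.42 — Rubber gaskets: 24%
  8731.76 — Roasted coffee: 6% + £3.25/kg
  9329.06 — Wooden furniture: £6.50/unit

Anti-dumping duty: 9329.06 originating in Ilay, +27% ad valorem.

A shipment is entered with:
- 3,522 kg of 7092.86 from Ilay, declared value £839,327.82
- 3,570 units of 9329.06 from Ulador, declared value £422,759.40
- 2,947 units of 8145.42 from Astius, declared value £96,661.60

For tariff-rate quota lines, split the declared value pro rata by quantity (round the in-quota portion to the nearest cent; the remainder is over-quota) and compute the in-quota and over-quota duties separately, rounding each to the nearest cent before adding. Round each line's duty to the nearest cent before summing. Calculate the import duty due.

Line 1 (7092.86, Ilay, 3,522 kg, £839,327.82):
Code 7092.86 is under a tariff-rate quota (threshold 2,157 kg). In-quota: 2,157 kg at 3%; over-quota: 1,365 kg at 12%.
Pro-rata value split: in-quota = £839,327.82 × 2,157/3,522 = £514,034.67; over-quota = £839,327.82 − £514,034.67 = £325,293.15.
In-quota duty = £514,034.67 × 3% = £15,421.04. Over-quota duty = £325,293.15 × 12% = £39,035.18.
Line duty = £15,421.04 + £39,035.18 = £54,456.22.
Line 2 (9329.06, Ulador, 3,570 units, £422,759.40):
Base rate for 9329.06 is £6.50/unit.
The additional-duty order on 9329.06 targets Ilay, not Ulador; it does not apply.
Duty = 3,570 × £6.50 = £23,205.00.
Line 3 (8145.42, Astius, 2,947 units, £96,661.60):
Base rate for 8145.42 is 24%.
Duty = £96,661.60 × 24% = £23,198.78.
Total = £54,456.22 + £23,205.00 + £23,198.78 = £100,860.00.

£100,860.00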